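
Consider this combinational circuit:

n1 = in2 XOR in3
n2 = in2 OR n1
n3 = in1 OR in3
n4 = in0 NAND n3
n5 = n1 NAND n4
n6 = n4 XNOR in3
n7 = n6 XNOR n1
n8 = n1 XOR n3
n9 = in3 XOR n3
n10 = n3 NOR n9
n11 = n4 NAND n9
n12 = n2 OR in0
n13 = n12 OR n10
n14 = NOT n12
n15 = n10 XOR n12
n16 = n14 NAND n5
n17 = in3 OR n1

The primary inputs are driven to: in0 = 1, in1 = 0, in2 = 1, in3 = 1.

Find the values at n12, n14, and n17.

n12 = 1  n14 = 0  n17 = 1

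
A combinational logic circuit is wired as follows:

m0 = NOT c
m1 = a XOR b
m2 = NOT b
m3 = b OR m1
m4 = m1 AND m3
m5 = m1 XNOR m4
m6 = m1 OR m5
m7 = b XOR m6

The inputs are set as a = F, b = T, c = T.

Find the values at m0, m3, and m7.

m0 = NOT c = NOT T = F
m1 = a XOR b = F XOR T = T
m3 = b OR m1 = T OR T = T
m4 = m1 AND m3 = T AND T = T
m5 = m1 XNOR m4 = T XNOR T = T
m6 = m1 OR m5 = T OR T = T
m7 = b XOR m6 = T XOR T = F

m0 = F, m3 = T, m7 = F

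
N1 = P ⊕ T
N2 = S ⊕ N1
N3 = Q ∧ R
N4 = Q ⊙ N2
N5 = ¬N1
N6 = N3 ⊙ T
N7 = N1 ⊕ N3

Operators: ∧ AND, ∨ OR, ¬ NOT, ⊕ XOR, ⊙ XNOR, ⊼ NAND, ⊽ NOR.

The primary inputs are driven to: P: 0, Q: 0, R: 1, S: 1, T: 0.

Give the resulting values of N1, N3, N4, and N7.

N1 = 0  N3 = 0  N4 = 0  N7 = 0

N1 = P XOR T = 0 XOR 0 = 0
N2 = S XOR N1 = 1 XOR 0 = 1
N3 = Q AND R = 0 AND 1 = 0
N4 = Q XNOR N2 = 0 XNOR 1 = 0
N7 = N1 XOR N3 = 0 XOR 0 = 0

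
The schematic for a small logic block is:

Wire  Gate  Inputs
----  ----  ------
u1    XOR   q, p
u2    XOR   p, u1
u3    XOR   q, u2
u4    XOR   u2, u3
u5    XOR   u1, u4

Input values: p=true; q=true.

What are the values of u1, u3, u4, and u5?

u1 = false, u3 = false, u4 = true, u5 = true

u1 = q XOR p = true XOR true = false
u2 = p XOR u1 = true XOR false = true
u3 = q XOR u2 = true XOR true = false
u4 = u2 XOR u3 = true XOR false = true
u5 = u1 XOR u4 = false XOR true = true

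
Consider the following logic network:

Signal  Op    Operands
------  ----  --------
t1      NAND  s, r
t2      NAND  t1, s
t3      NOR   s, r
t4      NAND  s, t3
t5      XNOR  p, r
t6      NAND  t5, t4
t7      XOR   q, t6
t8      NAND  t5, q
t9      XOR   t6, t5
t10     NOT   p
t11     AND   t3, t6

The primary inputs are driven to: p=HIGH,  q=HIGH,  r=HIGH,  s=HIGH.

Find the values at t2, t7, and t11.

t2 = HIGH, t7 = HIGH, t11 = LOW

t1 = s NAND r = HIGH NAND HIGH = LOW
t2 = t1 NAND s = LOW NAND HIGH = HIGH
t3 = s NOR r = HIGH NOR HIGH = LOW
t4 = s NAND t3 = HIGH NAND LOW = HIGH
t5 = p XNOR r = HIGH XNOR HIGH = HIGH
t6 = t5 NAND t4 = HIGH NAND HIGH = LOW
t7 = q XOR t6 = HIGH XOR LOW = HIGH
t11 = t3 AND t6 = LOW AND LOW = LOW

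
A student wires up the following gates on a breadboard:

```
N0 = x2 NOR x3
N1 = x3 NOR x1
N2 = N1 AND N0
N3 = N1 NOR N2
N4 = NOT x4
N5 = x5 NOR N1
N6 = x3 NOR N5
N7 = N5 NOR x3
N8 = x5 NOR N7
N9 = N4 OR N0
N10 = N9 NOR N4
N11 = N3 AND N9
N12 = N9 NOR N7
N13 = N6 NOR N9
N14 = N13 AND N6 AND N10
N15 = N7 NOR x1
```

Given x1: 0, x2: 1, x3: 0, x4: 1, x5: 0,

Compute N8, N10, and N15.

N8 = 0, N10 = 1, N15 = 0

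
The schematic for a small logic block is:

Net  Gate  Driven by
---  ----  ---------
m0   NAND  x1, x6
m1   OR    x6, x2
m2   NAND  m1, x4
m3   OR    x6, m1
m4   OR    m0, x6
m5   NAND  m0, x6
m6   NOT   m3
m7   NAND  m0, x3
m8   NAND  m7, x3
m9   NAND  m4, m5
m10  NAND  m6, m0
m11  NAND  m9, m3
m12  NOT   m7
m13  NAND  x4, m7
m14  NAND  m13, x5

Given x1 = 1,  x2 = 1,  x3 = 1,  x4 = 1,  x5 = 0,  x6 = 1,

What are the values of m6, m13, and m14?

m0 = x1 NAND x6 = 1 NAND 1 = 0
m1 = x6 OR x2 = 1 OR 1 = 1
m3 = x6 OR m1 = 1 OR 1 = 1
m6 = NOT m3 = NOT 1 = 0
m7 = m0 NAND x3 = 0 NAND 1 = 1
m13 = x4 NAND m7 = 1 NAND 1 = 0
m14 = m13 NAND x5 = 0 NAND 0 = 1

m6 = 0; m13 = 0; m14 = 1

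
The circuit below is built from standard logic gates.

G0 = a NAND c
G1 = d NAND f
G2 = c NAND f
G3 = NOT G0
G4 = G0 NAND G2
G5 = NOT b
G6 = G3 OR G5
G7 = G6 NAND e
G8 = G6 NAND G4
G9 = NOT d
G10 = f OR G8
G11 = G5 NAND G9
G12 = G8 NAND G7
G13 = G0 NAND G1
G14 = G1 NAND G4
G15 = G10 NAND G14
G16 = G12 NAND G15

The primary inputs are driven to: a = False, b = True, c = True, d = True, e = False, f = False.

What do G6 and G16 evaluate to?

G6 = False  G16 = True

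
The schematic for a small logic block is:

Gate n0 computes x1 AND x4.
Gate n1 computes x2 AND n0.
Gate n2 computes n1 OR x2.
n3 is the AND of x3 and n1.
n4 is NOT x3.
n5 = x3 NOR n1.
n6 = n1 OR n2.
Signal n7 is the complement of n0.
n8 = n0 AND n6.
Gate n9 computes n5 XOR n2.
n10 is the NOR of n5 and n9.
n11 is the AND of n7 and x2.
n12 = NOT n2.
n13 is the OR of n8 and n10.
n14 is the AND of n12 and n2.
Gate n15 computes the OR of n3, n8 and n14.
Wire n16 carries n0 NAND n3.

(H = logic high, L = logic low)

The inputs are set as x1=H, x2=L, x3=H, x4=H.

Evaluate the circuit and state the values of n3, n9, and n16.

n3 = L, n9 = L, n16 = H

n0 = x1 AND x4 = H AND H = H
n1 = x2 AND n0 = L AND H = L
n2 = n1 OR x2 = L OR L = L
n3 = x3 AND n1 = H AND L = L
n5 = x3 NOR n1 = H NOR L = L
n9 = n5 XOR n2 = L XOR L = L
n16 = n0 NAND n3 = H NAND L = H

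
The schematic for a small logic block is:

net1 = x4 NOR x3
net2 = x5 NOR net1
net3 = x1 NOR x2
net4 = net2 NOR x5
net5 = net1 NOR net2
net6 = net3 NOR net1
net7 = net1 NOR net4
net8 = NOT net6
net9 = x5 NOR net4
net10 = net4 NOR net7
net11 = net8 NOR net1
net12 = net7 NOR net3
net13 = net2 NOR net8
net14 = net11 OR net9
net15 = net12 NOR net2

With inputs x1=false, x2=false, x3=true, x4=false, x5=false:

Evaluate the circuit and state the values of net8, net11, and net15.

net1 = x4 NOR x3 = false NOR true = false
net2 = x5 NOR net1 = false NOR false = true
net3 = x1 NOR x2 = false NOR false = true
net4 = net2 NOR x5 = true NOR false = false
net6 = net3 NOR net1 = true NOR false = false
net7 = net1 NOR net4 = false NOR false = true
net8 = NOT net6 = NOT false = true
net11 = net8 NOR net1 = true NOR false = false
net12 = net7 NOR net3 = true NOR true = false
net15 = net12 NOR net2 = false NOR true = false

net8 = true  net11 = false  net15 = false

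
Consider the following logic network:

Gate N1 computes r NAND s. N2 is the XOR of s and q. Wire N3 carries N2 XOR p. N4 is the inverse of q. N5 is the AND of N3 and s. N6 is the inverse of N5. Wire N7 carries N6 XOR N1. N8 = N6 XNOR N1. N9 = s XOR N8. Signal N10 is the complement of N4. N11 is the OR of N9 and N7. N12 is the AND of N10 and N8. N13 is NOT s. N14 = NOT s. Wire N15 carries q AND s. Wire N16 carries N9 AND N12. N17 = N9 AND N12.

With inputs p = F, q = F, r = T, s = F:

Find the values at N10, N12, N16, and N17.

N10 = F  N12 = F  N16 = F  N17 = F

N1 = r NAND s = T NAND F = T
N2 = s XOR q = F XOR F = F
N3 = N2 XOR p = F XOR F = F
N4 = NOT q = NOT F = T
N5 = N3 AND s = F AND F = F
N6 = NOT N5 = NOT F = T
N8 = N6 XNOR N1 = T XNOR T = T
N9 = s XOR N8 = F XOR T = T
N10 = NOT N4 = NOT T = F
N12 = N10 AND N8 = F AND T = F
N16 = N9 AND N12 = T AND F = F
N17 = N9 AND N12 = T AND F = F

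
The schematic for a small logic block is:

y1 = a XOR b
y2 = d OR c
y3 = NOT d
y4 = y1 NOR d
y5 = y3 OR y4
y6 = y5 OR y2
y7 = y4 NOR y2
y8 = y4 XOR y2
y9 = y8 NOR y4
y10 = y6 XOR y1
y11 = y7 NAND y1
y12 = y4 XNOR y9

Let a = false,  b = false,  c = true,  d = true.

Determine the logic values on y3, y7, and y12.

y1 = a XOR b = false XOR false = false
y2 = d OR c = true OR true = true
y3 = NOT d = NOT true = false
y4 = y1 NOR d = false NOR true = false
y7 = y4 NOR y2 = false NOR true = false
y8 = y4 XOR y2 = false XOR true = true
y9 = y8 NOR y4 = true NOR false = false
y12 = y4 XNOR y9 = false XNOR false = true

y3 = false, y7 = false, y12 = true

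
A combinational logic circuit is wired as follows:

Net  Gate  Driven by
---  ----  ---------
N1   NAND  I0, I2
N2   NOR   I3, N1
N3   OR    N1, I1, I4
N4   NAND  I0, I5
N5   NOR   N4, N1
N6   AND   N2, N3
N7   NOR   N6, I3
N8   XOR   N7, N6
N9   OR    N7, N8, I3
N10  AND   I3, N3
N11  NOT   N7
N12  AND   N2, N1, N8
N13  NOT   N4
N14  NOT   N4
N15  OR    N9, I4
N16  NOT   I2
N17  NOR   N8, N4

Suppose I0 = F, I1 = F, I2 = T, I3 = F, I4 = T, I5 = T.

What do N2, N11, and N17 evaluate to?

N1 = I0 NAND I2 = F NAND T = T
N2 = I3 NOR N1 = F NOR T = F
N3 = N1 OR I1 OR I4 = T OR F OR T = T
N4 = I0 NAND I5 = F NAND T = T
N6 = N2 AND N3 = F AND T = F
N7 = N6 NOR I3 = F NOR F = T
N8 = N7 XOR N6 = T XOR F = T
N11 = NOT N7 = NOT T = F
N17 = N8 NOR N4 = T NOR T = F

N2 = F, N11 = F, N17 = F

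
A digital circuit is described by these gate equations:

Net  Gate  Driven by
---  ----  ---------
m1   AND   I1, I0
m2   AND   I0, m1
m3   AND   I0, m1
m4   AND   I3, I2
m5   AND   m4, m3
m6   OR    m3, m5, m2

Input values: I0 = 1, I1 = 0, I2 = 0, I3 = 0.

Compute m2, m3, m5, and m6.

m2 = 0; m3 = 0; m5 = 0; m6 = 0

m1 = I1 AND I0 = 0 AND 1 = 0
m2 = I0 AND m1 = 1 AND 0 = 0
m3 = I0 AND m1 = 1 AND 0 = 0
m4 = I3 AND I2 = 0 AND 0 = 0
m5 = m4 AND m3 = 0 AND 0 = 0
m6 = m3 OR m5 OR m2 = 0 OR 0 OR 0 = 0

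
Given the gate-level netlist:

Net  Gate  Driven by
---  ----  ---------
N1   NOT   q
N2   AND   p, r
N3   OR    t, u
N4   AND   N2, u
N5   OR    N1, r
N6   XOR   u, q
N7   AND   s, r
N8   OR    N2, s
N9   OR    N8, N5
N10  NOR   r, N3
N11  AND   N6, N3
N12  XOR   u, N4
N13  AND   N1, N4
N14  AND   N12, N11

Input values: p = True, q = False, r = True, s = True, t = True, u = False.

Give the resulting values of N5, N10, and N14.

N1 = NOT q = NOT False = True
N2 = p AND r = True AND True = True
N3 = t OR u = True OR False = True
N4 = N2 AND u = True AND False = False
N5 = N1 OR r = True OR True = True
N6 = u XOR q = False XOR False = False
N10 = r NOR N3 = True NOR True = False
N11 = N6 AND N3 = False AND True = False
N12 = u XOR N4 = False XOR False = False
N14 = N12 AND N11 = False AND False = False

N5 = True, N10 = False, N14 = False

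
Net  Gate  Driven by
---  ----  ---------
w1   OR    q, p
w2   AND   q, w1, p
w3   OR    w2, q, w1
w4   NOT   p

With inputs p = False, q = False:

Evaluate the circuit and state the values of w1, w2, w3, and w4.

w1 = q OR p = False OR False = False
w2 = q AND w1 AND p = False AND False AND False = False
w3 = w2 OR q OR w1 = False OR False OR False = False
w4 = NOT p = NOT False = True

w1 = False; w2 = False; w3 = False; w4 = True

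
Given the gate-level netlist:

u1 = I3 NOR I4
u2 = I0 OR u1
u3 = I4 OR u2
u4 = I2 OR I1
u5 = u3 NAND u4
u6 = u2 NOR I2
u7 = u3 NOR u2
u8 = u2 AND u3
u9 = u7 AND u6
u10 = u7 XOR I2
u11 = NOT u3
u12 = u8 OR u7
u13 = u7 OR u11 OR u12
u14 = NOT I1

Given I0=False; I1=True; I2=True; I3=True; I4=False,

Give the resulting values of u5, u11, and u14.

u5 = True  u11 = True  u14 = False

u1 = I3 NOR I4 = True NOR False = False
u2 = I0 OR u1 = False OR False = False
u3 = I4 OR u2 = False OR False = False
u4 = I2 OR I1 = True OR True = True
u5 = u3 NAND u4 = False NAND True = True
u11 = NOT u3 = NOT False = True
u14 = NOT I1 = NOT True = False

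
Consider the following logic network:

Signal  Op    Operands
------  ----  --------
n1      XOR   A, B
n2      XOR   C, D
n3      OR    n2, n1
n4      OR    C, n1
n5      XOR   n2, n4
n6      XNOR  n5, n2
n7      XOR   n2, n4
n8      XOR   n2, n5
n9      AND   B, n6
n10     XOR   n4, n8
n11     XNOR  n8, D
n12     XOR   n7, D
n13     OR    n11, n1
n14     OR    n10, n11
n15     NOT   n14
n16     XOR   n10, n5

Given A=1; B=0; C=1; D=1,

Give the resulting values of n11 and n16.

n11 = 1, n16 = 1

n1 = A XOR B = 1 XOR 0 = 1
n2 = C XOR D = 1 XOR 1 = 0
n4 = C OR n1 = 1 OR 1 = 1
n5 = n2 XOR n4 = 0 XOR 1 = 1
n8 = n2 XOR n5 = 0 XOR 1 = 1
n10 = n4 XOR n8 = 1 XOR 1 = 0
n11 = n8 XNOR D = 1 XNOR 1 = 1
n16 = n10 XOR n5 = 0 XOR 1 = 1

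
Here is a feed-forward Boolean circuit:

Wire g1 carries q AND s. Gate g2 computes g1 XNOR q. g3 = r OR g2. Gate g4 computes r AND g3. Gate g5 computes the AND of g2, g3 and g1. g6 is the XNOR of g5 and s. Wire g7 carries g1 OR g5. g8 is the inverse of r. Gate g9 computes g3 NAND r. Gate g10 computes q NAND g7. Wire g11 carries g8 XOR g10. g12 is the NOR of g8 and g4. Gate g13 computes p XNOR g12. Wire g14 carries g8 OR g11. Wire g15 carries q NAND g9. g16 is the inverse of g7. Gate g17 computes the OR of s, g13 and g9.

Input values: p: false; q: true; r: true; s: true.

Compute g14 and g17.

g1 = q AND s = true AND true = true
g2 = g1 XNOR q = true XNOR true = true
g3 = r OR g2 = true OR true = true
g4 = r AND g3 = true AND true = true
g5 = g2 AND g3 AND g1 = true AND true AND true = true
g7 = g1 OR g5 = true OR true = true
g8 = NOT r = NOT true = false
g9 = g3 NAND r = true NAND true = false
g10 = q NAND g7 = true NAND true = false
g11 = g8 XOR g10 = false XOR false = false
g12 = g8 NOR g4 = false NOR true = false
g13 = p XNOR g12 = false XNOR false = true
g14 = g8 OR g11 = false OR false = false
g17 = s OR g13 OR g9 = true OR true OR false = true

g14 = false; g17 = true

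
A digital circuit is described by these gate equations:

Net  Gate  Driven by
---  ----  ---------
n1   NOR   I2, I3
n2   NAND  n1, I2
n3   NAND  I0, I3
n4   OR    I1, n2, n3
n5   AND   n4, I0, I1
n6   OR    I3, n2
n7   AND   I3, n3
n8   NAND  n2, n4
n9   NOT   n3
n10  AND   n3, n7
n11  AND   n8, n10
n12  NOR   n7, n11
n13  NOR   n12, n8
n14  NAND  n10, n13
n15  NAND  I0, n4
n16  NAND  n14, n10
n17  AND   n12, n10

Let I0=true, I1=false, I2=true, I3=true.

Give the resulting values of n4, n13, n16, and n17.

n4 = true, n13 = false, n16 = true, n17 = false

n1 = I2 NOR I3 = true NOR true = false
n2 = n1 NAND I2 = false NAND true = true
n3 = I0 NAND I3 = true NAND true = false
n4 = I1 OR n2 OR n3 = false OR true OR false = true
n7 = I3 AND n3 = true AND false = false
n8 = n2 NAND n4 = true NAND true = false
n10 = n3 AND n7 = false AND false = false
n11 = n8 AND n10 = false AND false = false
n12 = n7 NOR n11 = false NOR false = true
n13 = n12 NOR n8 = true NOR false = false
n14 = n10 NAND n13 = false NAND false = true
n16 = n14 NAND n10 = true NAND false = true
n17 = n12 AND n10 = true AND false = false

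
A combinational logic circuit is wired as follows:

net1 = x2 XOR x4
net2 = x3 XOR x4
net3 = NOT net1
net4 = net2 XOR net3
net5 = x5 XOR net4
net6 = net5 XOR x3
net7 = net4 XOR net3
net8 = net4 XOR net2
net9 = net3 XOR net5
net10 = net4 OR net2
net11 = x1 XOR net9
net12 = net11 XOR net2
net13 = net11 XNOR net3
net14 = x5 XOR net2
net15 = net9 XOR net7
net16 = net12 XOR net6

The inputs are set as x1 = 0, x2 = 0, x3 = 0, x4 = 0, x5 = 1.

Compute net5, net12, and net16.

net1 = x2 XOR x4 = 0 XOR 0 = 0
net2 = x3 XOR x4 = 0 XOR 0 = 0
net3 = NOT net1 = NOT 0 = 1
net4 = net2 XOR net3 = 0 XOR 1 = 1
net5 = x5 XOR net4 = 1 XOR 1 = 0
net6 = net5 XOR x3 = 0 XOR 0 = 0
net9 = net3 XOR net5 = 1 XOR 0 = 1
net11 = x1 XOR net9 = 0 XOR 1 = 1
net12 = net11 XOR net2 = 1 XOR 0 = 1
net16 = net12 XOR net6 = 1 XOR 0 = 1

net5 = 0, net12 = 1, net16 = 1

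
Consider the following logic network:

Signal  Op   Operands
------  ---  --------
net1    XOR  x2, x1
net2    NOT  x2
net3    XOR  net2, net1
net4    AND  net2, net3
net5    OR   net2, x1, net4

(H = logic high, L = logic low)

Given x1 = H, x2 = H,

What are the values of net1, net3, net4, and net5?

net1 = x2 XOR x1 = H XOR H = L
net2 = NOT x2 = NOT H = L
net3 = net2 XOR net1 = L XOR L = L
net4 = net2 AND net3 = L AND L = L
net5 = net2 OR x1 OR net4 = L OR H OR L = H

net1 = L; net3 = L; net4 = L; net5 = H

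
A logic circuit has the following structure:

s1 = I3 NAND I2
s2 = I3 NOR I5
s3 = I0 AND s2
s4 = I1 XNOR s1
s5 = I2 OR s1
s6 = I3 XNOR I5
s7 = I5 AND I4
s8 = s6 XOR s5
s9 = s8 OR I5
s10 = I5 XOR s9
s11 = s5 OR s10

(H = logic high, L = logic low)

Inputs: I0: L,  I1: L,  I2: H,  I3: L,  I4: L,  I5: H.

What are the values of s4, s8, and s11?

s1 = I3 NAND I2 = L NAND H = H
s4 = I1 XNOR s1 = L XNOR H = L
s5 = I2 OR s1 = H OR H = H
s6 = I3 XNOR I5 = L XNOR H = L
s8 = s6 XOR s5 = L XOR H = H
s9 = s8 OR I5 = H OR H = H
s10 = I5 XOR s9 = H XOR H = L
s11 = s5 OR s10 = H OR L = H

s4 = L; s8 = H; s11 = H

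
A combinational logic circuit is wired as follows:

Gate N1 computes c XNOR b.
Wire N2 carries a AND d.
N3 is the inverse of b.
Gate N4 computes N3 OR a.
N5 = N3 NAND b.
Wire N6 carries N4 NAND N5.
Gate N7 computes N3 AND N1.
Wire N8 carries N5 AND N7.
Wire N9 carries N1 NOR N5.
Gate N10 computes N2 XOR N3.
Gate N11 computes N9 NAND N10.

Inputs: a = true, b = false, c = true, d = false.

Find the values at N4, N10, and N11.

N1 = c XNOR b = true XNOR false = false
N2 = a AND d = true AND false = false
N3 = NOT b = NOT false = true
N4 = N3 OR a = true OR true = true
N5 = N3 NAND b = true NAND false = true
N9 = N1 NOR N5 = false NOR true = false
N10 = N2 XOR N3 = false XOR true = true
N11 = N9 NAND N10 = false NAND true = true

N4 = true; N10 = true; N11 = true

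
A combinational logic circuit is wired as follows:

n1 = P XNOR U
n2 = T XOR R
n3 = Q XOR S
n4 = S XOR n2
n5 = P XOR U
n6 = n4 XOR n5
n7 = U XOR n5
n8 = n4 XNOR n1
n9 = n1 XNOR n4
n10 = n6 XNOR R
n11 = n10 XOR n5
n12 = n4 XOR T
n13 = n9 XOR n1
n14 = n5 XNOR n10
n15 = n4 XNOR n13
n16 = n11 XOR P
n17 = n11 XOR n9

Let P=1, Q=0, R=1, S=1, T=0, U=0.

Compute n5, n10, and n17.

n5 = 1  n10 = 1  n17 = 1

n1 = P XNOR U = 1 XNOR 0 = 0
n2 = T XOR R = 0 XOR 1 = 1
n4 = S XOR n2 = 1 XOR 1 = 0
n5 = P XOR U = 1 XOR 0 = 1
n6 = n4 XOR n5 = 0 XOR 1 = 1
n9 = n1 XNOR n4 = 0 XNOR 0 = 1
n10 = n6 XNOR R = 1 XNOR 1 = 1
n11 = n10 XOR n5 = 1 XOR 1 = 0
n17 = n11 XOR n9 = 0 XOR 1 = 1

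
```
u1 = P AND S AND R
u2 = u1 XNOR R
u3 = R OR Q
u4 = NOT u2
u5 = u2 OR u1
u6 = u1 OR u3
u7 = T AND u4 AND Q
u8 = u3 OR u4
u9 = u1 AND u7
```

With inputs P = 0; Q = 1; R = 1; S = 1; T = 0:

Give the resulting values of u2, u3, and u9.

u2 = 0, u3 = 1, u9 = 0

u1 = P AND S AND R = 0 AND 1 AND 1 = 0
u2 = u1 XNOR R = 0 XNOR 1 = 0
u3 = R OR Q = 1 OR 1 = 1
u4 = NOT u2 = NOT 0 = 1
u7 = T AND u4 AND Q = 0 AND 1 AND 1 = 0
u9 = u1 AND u7 = 0 AND 0 = 0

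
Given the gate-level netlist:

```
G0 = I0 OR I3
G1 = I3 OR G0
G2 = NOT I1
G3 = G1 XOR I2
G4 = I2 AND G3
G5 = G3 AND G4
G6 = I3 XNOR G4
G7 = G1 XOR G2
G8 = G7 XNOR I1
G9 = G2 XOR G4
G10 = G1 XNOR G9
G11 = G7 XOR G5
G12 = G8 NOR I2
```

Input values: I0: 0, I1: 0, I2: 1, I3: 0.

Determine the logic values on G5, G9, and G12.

G0 = I0 OR I3 = 0 OR 0 = 0
G1 = I3 OR G0 = 0 OR 0 = 0
G2 = NOT I1 = NOT 0 = 1
G3 = G1 XOR I2 = 0 XOR 1 = 1
G4 = I2 AND G3 = 1 AND 1 = 1
G5 = G3 AND G4 = 1 AND 1 = 1
G7 = G1 XOR G2 = 0 XOR 1 = 1
G8 = G7 XNOR I1 = 1 XNOR 0 = 0
G9 = G2 XOR G4 = 1 XOR 1 = 0
G12 = G8 NOR I2 = 0 NOR 1 = 0

G5 = 1, G9 = 0, G12 = 0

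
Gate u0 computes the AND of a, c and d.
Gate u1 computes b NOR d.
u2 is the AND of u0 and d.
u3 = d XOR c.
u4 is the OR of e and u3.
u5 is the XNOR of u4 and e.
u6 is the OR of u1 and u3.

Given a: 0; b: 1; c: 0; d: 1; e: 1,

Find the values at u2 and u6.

u2 = 0, u6 = 1

u0 = a AND c AND d = 0 AND 0 AND 1 = 0
u1 = b NOR d = 1 NOR 1 = 0
u2 = u0 AND d = 0 AND 1 = 0
u3 = d XOR c = 1 XOR 0 = 1
u6 = u1 OR u3 = 0 OR 1 = 1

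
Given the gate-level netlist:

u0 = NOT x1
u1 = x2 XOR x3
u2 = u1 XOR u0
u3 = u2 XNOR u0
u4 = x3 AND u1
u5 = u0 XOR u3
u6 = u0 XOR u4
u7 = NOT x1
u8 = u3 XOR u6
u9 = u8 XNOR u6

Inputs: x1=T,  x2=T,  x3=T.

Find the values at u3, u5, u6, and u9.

u3 = T, u5 = T, u6 = F, u9 = F

u0 = NOT x1 = NOT T = F
u1 = x2 XOR x3 = T XOR T = F
u2 = u1 XOR u0 = F XOR F = F
u3 = u2 XNOR u0 = F XNOR F = T
u4 = x3 AND u1 = T AND F = F
u5 = u0 XOR u3 = F XOR T = T
u6 = u0 XOR u4 = F XOR F = F
u8 = u3 XOR u6 = T XOR F = T
u9 = u8 XNOR u6 = T XNOR F = F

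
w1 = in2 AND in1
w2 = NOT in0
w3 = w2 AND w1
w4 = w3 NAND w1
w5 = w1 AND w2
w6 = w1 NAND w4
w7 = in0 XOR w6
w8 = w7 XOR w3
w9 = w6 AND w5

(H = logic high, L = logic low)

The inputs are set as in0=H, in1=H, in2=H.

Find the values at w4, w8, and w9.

w4 = H, w8 = H, w9 = L

w1 = in2 AND in1 = H AND H = H
w2 = NOT in0 = NOT H = L
w3 = w2 AND w1 = L AND H = L
w4 = w3 NAND w1 = L NAND H = H
w5 = w1 AND w2 = H AND L = L
w6 = w1 NAND w4 = H NAND H = L
w7 = in0 XOR w6 = H XOR L = H
w8 = w7 XOR w3 = H XOR L = H
w9 = w6 AND w5 = L AND L = L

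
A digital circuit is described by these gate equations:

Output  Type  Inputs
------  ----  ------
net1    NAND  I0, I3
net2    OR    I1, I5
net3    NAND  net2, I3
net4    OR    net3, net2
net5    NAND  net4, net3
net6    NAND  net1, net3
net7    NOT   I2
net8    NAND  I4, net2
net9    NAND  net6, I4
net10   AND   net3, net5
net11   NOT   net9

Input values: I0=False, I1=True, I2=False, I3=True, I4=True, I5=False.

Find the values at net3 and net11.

net3 = False, net11 = True

net1 = I0 NAND I3 = False NAND True = True
net2 = I1 OR I5 = True OR False = True
net3 = net2 NAND I3 = True NAND True = False
net6 = net1 NAND net3 = True NAND False = True
net9 = net6 NAND I4 = True NAND True = False
net11 = NOT net9 = NOT False = True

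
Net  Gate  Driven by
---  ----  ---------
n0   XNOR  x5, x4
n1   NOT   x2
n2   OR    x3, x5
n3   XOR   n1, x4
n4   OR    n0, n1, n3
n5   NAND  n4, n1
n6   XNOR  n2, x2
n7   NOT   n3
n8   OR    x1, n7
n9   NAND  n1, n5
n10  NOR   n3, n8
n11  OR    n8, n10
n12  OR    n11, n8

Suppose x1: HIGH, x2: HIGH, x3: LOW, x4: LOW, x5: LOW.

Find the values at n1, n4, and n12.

n1 = LOW, n4 = HIGH, n12 = HIGH

n0 = x5 XNOR x4 = LOW XNOR LOW = HIGH
n1 = NOT x2 = NOT HIGH = LOW
n3 = n1 XOR x4 = LOW XOR LOW = LOW
n4 = n0 OR n1 OR n3 = HIGH OR LOW OR LOW = HIGH
n7 = NOT n3 = NOT LOW = HIGH
n8 = x1 OR n7 = HIGH OR HIGH = HIGH
n10 = n3 NOR n8 = LOW NOR HIGH = LOW
n11 = n8 OR n10 = HIGH OR LOW = HIGH
n12 = n11 OR n8 = HIGH OR HIGH = HIGH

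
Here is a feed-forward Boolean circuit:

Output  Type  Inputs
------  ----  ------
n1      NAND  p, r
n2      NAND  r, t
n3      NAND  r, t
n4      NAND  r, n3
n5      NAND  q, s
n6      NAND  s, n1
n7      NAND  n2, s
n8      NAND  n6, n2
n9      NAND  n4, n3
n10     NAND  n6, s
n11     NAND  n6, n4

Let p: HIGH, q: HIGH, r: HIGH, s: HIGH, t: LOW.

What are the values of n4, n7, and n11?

n1 = p NAND r = HIGH NAND HIGH = LOW
n2 = r NAND t = HIGH NAND LOW = HIGH
n3 = r NAND t = HIGH NAND LOW = HIGH
n4 = r NAND n3 = HIGH NAND HIGH = LOW
n6 = s NAND n1 = HIGH NAND LOW = HIGH
n7 = n2 NAND s = HIGH NAND HIGH = LOW
n11 = n6 NAND n4 = HIGH NAND LOW = HIGH

n4 = LOW  n7 = LOW  n11 = HIGH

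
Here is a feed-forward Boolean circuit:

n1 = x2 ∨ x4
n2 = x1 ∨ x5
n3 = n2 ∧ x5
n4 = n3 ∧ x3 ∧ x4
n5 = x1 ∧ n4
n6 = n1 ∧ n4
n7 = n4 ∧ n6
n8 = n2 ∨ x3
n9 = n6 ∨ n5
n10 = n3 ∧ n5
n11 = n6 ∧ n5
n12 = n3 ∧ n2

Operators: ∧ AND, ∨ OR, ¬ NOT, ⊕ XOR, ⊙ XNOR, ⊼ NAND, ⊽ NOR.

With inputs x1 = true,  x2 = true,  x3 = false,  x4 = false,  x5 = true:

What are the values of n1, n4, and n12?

n1 = x2 OR x4 = true OR false = true
n2 = x1 OR x5 = true OR true = true
n3 = n2 AND x5 = true AND true = true
n4 = n3 AND x3 AND x4 = true AND false AND false = false
n12 = n3 AND n2 = true AND true = true

n1 = true; n4 = false; n12 = true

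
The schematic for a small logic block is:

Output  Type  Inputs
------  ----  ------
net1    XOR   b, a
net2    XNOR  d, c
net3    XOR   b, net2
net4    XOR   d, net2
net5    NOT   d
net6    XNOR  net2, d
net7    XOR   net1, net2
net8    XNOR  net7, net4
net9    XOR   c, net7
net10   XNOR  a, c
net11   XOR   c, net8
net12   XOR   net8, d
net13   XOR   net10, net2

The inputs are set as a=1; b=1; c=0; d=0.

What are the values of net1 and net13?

net1 = 0, net13 = 1

net1 = b XOR a = 1 XOR 1 = 0
net2 = d XNOR c = 0 XNOR 0 = 1
net10 = a XNOR c = 1 XNOR 0 = 0
net13 = net10 XOR net2 = 0 XOR 1 = 1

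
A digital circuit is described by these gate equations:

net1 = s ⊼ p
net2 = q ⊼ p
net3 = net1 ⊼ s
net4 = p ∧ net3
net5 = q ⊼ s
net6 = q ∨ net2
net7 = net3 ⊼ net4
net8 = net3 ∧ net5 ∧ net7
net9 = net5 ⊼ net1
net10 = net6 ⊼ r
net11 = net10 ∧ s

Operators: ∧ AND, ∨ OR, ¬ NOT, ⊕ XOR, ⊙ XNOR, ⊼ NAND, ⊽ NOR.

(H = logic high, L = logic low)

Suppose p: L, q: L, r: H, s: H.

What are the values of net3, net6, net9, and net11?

net1 = s NAND p = H NAND L = H
net2 = q NAND p = L NAND L = H
net3 = net1 NAND s = H NAND H = L
net5 = q NAND s = L NAND H = H
net6 = q OR net2 = L OR H = H
net9 = net5 NAND net1 = H NAND H = L
net10 = net6 NAND r = H NAND H = L
net11 = net10 AND s = L AND H = L

net3 = L, net6 = H, net9 = L, net11 = L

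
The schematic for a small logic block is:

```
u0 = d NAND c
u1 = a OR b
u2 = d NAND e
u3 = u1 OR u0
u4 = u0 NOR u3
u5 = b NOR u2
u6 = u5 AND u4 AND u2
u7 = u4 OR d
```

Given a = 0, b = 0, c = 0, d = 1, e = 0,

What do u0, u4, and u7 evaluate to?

u0 = 1  u4 = 0  u7 = 1

u0 = d NAND c = 1 NAND 0 = 1
u1 = a OR b = 0 OR 0 = 0
u3 = u1 OR u0 = 0 OR 1 = 1
u4 = u0 NOR u3 = 1 NOR 1 = 0
u7 = u4 OR d = 0 OR 1 = 1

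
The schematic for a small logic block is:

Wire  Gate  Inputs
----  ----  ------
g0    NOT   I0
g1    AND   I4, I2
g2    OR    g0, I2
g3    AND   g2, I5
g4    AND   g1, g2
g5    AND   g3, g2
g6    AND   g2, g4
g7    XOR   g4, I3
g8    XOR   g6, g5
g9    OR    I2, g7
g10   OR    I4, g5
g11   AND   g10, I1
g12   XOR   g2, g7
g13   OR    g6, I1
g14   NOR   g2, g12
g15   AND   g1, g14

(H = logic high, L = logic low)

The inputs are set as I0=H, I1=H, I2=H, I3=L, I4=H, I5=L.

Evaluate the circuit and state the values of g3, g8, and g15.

g3 = L; g8 = H; g15 = L

g0 = NOT I0 = NOT H = L
g1 = I4 AND I2 = H AND H = H
g2 = g0 OR I2 = L OR H = H
g3 = g2 AND I5 = H AND L = L
g4 = g1 AND g2 = H AND H = H
g5 = g3 AND g2 = L AND H = L
g6 = g2 AND g4 = H AND H = H
g7 = g4 XOR I3 = H XOR L = H
g8 = g6 XOR g5 = H XOR L = H
g12 = g2 XOR g7 = H XOR H = L
g14 = g2 NOR g12 = H NOR L = L
g15 = g1 AND g14 = H AND L = L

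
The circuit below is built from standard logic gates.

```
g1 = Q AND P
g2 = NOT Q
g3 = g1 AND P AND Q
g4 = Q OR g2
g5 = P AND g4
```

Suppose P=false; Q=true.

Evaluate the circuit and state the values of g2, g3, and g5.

g2 = false, g3 = false, g5 = false

g1 = Q AND P = true AND false = false
g2 = NOT Q = NOT true = false
g3 = g1 AND P AND Q = false AND false AND true = false
g4 = Q OR g2 = true OR false = true
g5 = P AND g4 = false AND true = false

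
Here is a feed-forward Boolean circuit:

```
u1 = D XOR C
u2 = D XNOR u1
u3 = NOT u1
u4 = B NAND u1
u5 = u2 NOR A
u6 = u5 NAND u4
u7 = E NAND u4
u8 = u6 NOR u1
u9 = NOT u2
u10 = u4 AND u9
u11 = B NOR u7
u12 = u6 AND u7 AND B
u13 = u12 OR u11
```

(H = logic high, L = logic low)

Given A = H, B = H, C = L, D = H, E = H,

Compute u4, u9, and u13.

u1 = D XOR C = H XOR L = H
u2 = D XNOR u1 = H XNOR H = H
u4 = B NAND u1 = H NAND H = L
u5 = u2 NOR A = H NOR H = L
u6 = u5 NAND u4 = L NAND L = H
u7 = E NAND u4 = H NAND L = H
u9 = NOT u2 = NOT H = L
u11 = B NOR u7 = H NOR H = L
u12 = u6 AND u7 AND B = H AND H AND H = H
u13 = u12 OR u11 = H OR L = H

u4 = L, u9 = L, u13 = H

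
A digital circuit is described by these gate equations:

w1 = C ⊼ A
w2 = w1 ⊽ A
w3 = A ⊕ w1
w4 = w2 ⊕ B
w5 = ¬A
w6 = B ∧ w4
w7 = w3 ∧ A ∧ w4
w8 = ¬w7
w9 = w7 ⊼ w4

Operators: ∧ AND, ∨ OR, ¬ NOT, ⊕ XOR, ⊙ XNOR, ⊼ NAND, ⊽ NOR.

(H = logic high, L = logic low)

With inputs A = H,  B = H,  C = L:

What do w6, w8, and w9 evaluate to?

w6 = H; w8 = H; w9 = H

w1 = C NAND A = L NAND H = H
w2 = w1 NOR A = H NOR H = L
w3 = A XOR w1 = H XOR H = L
w4 = w2 XOR B = L XOR H = H
w6 = B AND w4 = H AND H = H
w7 = w3 AND A AND w4 = L AND H AND H = L
w8 = NOT w7 = NOT L = H
w9 = w7 NAND w4 = L NAND H = H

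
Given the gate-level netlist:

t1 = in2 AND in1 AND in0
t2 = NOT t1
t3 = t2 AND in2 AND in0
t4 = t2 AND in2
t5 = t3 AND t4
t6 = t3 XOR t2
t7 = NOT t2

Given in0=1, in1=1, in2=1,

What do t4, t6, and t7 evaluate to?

t4 = 0, t6 = 0, t7 = 1

t1 = in2 AND in1 AND in0 = 1 AND 1 AND 1 = 1
t2 = NOT t1 = NOT 1 = 0
t3 = t2 AND in2 AND in0 = 0 AND 1 AND 1 = 0
t4 = t2 AND in2 = 0 AND 1 = 0
t6 = t3 XOR t2 = 0 XOR 0 = 0
t7 = NOT t2 = NOT 0 = 1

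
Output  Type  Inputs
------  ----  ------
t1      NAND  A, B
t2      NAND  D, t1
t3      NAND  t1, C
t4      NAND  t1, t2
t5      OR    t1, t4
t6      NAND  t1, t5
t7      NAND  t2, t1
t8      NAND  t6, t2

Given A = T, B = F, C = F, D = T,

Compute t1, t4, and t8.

t1 = T, t4 = T, t8 = T

t1 = A NAND B = T NAND F = T
t2 = D NAND t1 = T NAND T = F
t4 = t1 NAND t2 = T NAND F = T
t5 = t1 OR t4 = T OR T = T
t6 = t1 NAND t5 = T NAND T = F
t8 = t6 NAND t2 = F NAND F = T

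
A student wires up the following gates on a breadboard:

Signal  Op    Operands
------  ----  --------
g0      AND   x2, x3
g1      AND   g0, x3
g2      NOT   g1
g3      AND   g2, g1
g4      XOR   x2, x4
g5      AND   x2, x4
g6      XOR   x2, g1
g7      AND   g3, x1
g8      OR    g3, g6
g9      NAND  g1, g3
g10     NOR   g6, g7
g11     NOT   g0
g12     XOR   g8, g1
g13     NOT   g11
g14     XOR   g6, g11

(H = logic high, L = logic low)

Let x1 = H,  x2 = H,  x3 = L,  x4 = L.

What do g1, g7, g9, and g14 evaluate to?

g0 = x2 AND x3 = H AND L = L
g1 = g0 AND x3 = L AND L = L
g2 = NOT g1 = NOT L = H
g3 = g2 AND g1 = H AND L = L
g6 = x2 XOR g1 = H XOR L = H
g7 = g3 AND x1 = L AND H = L
g9 = g1 NAND g3 = L NAND L = H
g11 = NOT g0 = NOT L = H
g14 = g6 XOR g11 = H XOR H = L

g1 = L  g7 = L  g9 = H  g14 = L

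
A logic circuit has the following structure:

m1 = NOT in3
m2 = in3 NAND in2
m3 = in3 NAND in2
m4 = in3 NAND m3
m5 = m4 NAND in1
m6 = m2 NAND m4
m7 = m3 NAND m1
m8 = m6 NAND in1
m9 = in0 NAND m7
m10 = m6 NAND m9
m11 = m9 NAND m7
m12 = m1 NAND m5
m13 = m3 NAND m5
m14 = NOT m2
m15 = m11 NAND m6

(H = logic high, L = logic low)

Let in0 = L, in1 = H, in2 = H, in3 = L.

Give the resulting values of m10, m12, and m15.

m1 = NOT in3 = NOT L = H
m2 = in3 NAND in2 = L NAND H = H
m3 = in3 NAND in2 = L NAND H = H
m4 = in3 NAND m3 = L NAND H = H
m5 = m4 NAND in1 = H NAND H = L
m6 = m2 NAND m4 = H NAND H = L
m7 = m3 NAND m1 = H NAND H = L
m9 = in0 NAND m7 = L NAND L = H
m10 = m6 NAND m9 = L NAND H = H
m11 = m9 NAND m7 = H NAND L = H
m12 = m1 NAND m5 = H NAND L = H
m15 = m11 NAND m6 = H NAND L = H

m10 = H, m12 = H, m15 = H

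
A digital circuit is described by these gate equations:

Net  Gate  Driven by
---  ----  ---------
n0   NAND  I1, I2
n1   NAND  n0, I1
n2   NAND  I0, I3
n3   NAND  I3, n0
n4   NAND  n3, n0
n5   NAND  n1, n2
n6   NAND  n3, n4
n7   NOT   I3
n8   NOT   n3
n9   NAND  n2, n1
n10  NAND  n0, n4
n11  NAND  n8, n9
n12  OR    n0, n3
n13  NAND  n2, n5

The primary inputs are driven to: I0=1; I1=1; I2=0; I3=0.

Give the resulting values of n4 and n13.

n0 = I1 NAND I2 = 1 NAND 0 = 1
n1 = n0 NAND I1 = 1 NAND 1 = 0
n2 = I0 NAND I3 = 1 NAND 0 = 1
n3 = I3 NAND n0 = 0 NAND 1 = 1
n4 = n3 NAND n0 = 1 NAND 1 = 0
n5 = n1 NAND n2 = 0 NAND 1 = 1
n13 = n2 NAND n5 = 1 NAND 1 = 0

n4 = 0, n13 = 0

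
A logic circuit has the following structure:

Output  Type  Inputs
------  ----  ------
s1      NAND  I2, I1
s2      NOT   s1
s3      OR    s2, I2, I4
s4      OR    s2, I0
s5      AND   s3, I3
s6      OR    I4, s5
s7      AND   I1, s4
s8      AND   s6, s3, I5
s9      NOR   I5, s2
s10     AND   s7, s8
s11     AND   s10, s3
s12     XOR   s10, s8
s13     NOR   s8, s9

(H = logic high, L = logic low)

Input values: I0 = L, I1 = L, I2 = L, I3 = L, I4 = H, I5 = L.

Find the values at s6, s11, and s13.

s1 = I2 NAND I1 = L NAND L = H
s2 = NOT s1 = NOT H = L
s3 = s2 OR I2 OR I4 = L OR L OR H = H
s4 = s2 OR I0 = L OR L = L
s5 = s3 AND I3 = H AND L = L
s6 = I4 OR s5 = H OR L = H
s7 = I1 AND s4 = L AND L = L
s8 = s6 AND s3 AND I5 = H AND H AND L = L
s9 = I5 NOR s2 = L NOR L = H
s10 = s7 AND s8 = L AND L = L
s11 = s10 AND s3 = L AND H = L
s13 = s8 NOR s9 = L NOR H = L

s6 = H; s11 = L; s13 = L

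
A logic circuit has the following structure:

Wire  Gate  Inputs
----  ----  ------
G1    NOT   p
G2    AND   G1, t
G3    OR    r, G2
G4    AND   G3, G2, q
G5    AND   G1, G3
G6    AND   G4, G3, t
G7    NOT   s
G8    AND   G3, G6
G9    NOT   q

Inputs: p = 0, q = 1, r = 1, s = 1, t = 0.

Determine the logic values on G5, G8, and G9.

G1 = NOT p = NOT 0 = 1
G2 = G1 AND t = 1 AND 0 = 0
G3 = r OR G2 = 1 OR 0 = 1
G4 = G3 AND G2 AND q = 1 AND 0 AND 1 = 0
G5 = G1 AND G3 = 1 AND 1 = 1
G6 = G4 AND G3 AND t = 0 AND 1 AND 0 = 0
G8 = G3 AND G6 = 1 AND 0 = 0
G9 = NOT q = NOT 1 = 0

G5 = 1  G8 = 0  G9 = 0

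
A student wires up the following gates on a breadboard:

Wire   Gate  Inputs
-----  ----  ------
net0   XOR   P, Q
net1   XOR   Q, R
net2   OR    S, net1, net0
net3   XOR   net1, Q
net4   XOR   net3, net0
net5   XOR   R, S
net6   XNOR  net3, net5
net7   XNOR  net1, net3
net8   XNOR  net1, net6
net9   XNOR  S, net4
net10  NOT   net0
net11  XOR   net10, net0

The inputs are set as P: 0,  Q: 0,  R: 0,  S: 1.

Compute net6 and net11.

net6 = 0, net11 = 1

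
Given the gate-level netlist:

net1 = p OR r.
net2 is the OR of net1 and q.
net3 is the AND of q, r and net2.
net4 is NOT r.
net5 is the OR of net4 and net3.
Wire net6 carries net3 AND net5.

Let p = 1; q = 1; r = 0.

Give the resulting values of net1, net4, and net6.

net1 = p OR r = 1 OR 0 = 1
net2 = net1 OR q = 1 OR 1 = 1
net3 = q AND r AND net2 = 1 AND 0 AND 1 = 0
net4 = NOT r = NOT 0 = 1
net5 = net4 OR net3 = 1 OR 0 = 1
net6 = net3 AND net5 = 0 AND 1 = 0

net1 = 1  net4 = 1  net6 = 0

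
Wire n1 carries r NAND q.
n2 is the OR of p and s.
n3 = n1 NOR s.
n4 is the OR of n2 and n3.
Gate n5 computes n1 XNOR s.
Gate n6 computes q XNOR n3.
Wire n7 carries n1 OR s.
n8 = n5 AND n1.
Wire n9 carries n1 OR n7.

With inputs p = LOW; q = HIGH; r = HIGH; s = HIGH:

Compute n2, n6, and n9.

n1 = r NAND q = HIGH NAND HIGH = LOW
n2 = p OR s = LOW OR HIGH = HIGH
n3 = n1 NOR s = LOW NOR HIGH = LOW
n6 = q XNOR n3 = HIGH XNOR LOW = LOW
n7 = n1 OR s = LOW OR HIGH = HIGH
n9 = n1 OR n7 = LOW OR HIGH = HIGH

n2 = HIGH, n6 = LOW, n9 = HIGH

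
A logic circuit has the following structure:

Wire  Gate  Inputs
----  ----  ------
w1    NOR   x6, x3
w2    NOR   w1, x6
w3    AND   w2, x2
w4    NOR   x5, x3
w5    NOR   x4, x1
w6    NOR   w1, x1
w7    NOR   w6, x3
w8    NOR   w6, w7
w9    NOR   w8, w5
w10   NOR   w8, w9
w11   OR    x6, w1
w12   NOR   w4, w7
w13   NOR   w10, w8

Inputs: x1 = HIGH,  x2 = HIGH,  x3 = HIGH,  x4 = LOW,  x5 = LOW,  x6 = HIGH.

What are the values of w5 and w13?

w1 = x6 NOR x3 = HIGH NOR HIGH = LOW
w5 = x4 NOR x1 = LOW NOR HIGH = LOW
w6 = w1 NOR x1 = LOW NOR HIGH = LOW
w7 = w6 NOR x3 = LOW NOR HIGH = LOW
w8 = w6 NOR w7 = LOW NOR LOW = HIGH
w9 = w8 NOR w5 = HIGH NOR LOW = LOW
w10 = w8 NOR w9 = HIGH NOR LOW = LOW
w13 = w10 NOR w8 = LOW NOR HIGH = LOW

w5 = LOW, w13 = LOW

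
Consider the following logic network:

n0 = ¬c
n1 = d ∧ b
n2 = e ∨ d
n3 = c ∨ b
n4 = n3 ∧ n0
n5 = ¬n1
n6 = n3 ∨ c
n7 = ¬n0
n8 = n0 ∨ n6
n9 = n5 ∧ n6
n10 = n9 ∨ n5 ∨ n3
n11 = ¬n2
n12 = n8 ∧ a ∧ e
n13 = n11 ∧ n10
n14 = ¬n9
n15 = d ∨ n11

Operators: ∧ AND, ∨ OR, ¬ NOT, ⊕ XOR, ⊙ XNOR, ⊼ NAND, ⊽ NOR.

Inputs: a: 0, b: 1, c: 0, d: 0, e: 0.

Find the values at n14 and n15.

n14 = 0, n15 = 1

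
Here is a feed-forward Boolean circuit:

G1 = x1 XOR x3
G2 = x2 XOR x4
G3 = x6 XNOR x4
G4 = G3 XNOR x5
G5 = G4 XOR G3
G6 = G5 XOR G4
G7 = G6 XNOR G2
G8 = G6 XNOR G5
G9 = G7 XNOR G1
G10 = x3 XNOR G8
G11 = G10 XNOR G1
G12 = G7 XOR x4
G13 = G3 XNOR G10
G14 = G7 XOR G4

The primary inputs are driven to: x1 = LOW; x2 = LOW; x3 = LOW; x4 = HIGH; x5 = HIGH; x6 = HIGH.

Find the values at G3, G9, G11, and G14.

G3 = HIGH  G9 = LOW  G11 = LOW  G14 = LOW

G1 = x1 XOR x3 = LOW XOR LOW = LOW
G2 = x2 XOR x4 = LOW XOR HIGH = HIGH
G3 = x6 XNOR x4 = HIGH XNOR HIGH = HIGH
G4 = G3 XNOR x5 = HIGH XNOR HIGH = HIGH
G5 = G4 XOR G3 = HIGH XOR HIGH = LOW
G6 = G5 XOR G4 = LOW XOR HIGH = HIGH
G7 = G6 XNOR G2 = HIGH XNOR HIGH = HIGH
G8 = G6 XNOR G5 = HIGH XNOR LOW = LOW
G9 = G7 XNOR G1 = HIGH XNOR LOW = LOW
G10 = x3 XNOR G8 = LOW XNOR LOW = HIGH
G11 = G10 XNOR G1 = HIGH XNOR LOW = LOW
G14 = G7 XOR G4 = HIGH XOR HIGH = LOW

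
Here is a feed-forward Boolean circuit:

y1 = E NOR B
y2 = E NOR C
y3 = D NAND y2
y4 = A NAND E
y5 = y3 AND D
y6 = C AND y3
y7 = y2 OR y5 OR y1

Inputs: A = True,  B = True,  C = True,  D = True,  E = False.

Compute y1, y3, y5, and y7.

y1 = False, y3 = True, y5 = True, y7 = True

y1 = E NOR B = False NOR True = False
y2 = E NOR C = False NOR True = False
y3 = D NAND y2 = True NAND False = True
y5 = y3 AND D = True AND True = True
y7 = y2 OR y5 OR y1 = False OR True OR False = True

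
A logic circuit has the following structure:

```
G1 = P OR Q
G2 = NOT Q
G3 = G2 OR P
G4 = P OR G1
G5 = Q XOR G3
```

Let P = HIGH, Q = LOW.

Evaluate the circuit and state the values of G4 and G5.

G4 = HIGH; G5 = HIGH

G1 = P OR Q = HIGH OR LOW = HIGH
G2 = NOT Q = NOT LOW = HIGH
G3 = G2 OR P = HIGH OR HIGH = HIGH
G4 = P OR G1 = HIGH OR HIGH = HIGH
G5 = Q XOR G3 = LOW XOR HIGH = HIGH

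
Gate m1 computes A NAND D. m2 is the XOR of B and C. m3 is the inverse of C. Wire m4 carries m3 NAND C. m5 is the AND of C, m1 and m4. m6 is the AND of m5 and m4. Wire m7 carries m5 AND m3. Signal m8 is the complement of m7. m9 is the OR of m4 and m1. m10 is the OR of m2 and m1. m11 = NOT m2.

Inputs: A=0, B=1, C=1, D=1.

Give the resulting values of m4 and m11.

m4 = 1; m11 = 1

m2 = B XOR C = 1 XOR 1 = 0
m3 = NOT C = NOT 1 = 0
m4 = m3 NAND C = 0 NAND 1 = 1
m11 = NOT m2 = NOT 0 = 1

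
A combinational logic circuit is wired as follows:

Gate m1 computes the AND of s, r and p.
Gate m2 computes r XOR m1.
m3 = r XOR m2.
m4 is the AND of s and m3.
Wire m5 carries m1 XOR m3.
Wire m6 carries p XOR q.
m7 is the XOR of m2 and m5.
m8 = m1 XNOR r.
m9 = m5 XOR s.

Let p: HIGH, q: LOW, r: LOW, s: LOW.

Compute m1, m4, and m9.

m1 = LOW  m4 = LOW  m9 = LOW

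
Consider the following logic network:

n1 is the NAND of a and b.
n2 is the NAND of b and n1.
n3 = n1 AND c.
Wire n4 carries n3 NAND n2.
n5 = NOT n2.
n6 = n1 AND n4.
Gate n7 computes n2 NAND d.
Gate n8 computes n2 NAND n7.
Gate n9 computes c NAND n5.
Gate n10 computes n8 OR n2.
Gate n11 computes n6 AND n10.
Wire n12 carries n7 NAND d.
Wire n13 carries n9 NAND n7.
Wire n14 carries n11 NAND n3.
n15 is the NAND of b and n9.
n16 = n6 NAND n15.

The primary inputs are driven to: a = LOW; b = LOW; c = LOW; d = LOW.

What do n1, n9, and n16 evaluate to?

n1 = a NAND b = LOW NAND LOW = HIGH
n2 = b NAND n1 = LOW NAND HIGH = HIGH
n3 = n1 AND c = HIGH AND LOW = LOW
n4 = n3 NAND n2 = LOW NAND HIGH = HIGH
n5 = NOT n2 = NOT HIGH = LOW
n6 = n1 AND n4 = HIGH AND HIGH = HIGH
n9 = c NAND n5 = LOW NAND LOW = HIGH
n15 = b NAND n9 = LOW NAND HIGH = HIGH
n16 = n6 NAND n15 = HIGH NAND HIGH = LOW

n1 = HIGH; n9 = HIGH; n16 = LOW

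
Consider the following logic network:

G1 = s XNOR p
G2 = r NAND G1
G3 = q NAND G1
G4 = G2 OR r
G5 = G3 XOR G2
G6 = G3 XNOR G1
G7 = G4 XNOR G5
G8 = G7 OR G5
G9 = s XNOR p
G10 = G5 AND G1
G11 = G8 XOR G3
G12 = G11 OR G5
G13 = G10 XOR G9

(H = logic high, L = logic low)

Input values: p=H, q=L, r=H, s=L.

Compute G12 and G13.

G12 = H, G13 = L

G1 = s XNOR p = L XNOR H = L
G2 = r NAND G1 = H NAND L = H
G3 = q NAND G1 = L NAND L = H
G4 = G2 OR r = H OR H = H
G5 = G3 XOR G2 = H XOR H = L
G7 = G4 XNOR G5 = H XNOR L = L
G8 = G7 OR G5 = L OR L = L
G9 = s XNOR p = L XNOR H = L
G10 = G5 AND G1 = L AND L = L
G11 = G8 XOR G3 = L XOR H = H
G12 = G11 OR G5 = H OR L = H
G13 = G10 XOR G9 = L XOR L = L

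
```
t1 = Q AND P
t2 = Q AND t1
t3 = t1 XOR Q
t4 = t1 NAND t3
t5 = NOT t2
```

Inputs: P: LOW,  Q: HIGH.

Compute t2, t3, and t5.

t1 = Q AND P = HIGH AND LOW = LOW
t2 = Q AND t1 = HIGH AND LOW = LOW
t3 = t1 XOR Q = LOW XOR HIGH = HIGH
t5 = NOT t2 = NOT LOW = HIGH

t2 = LOW, t3 = HIGH, t5 = HIGH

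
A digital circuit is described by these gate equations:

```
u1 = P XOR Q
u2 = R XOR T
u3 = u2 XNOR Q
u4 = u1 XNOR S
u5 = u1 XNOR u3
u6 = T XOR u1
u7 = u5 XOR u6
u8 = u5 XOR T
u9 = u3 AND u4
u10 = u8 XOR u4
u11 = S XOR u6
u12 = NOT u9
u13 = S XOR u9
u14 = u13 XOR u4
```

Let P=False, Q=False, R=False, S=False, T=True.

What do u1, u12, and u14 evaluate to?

u1 = P XOR Q = False XOR False = False
u2 = R XOR T = False XOR True = True
u3 = u2 XNOR Q = True XNOR False = False
u4 = u1 XNOR S = False XNOR False = True
u9 = u3 AND u4 = False AND True = False
u12 = NOT u9 = NOT False = True
u13 = S XOR u9 = False XOR False = False
u14 = u13 XOR u4 = False XOR True = True

u1 = False  u12 = True  u14 = True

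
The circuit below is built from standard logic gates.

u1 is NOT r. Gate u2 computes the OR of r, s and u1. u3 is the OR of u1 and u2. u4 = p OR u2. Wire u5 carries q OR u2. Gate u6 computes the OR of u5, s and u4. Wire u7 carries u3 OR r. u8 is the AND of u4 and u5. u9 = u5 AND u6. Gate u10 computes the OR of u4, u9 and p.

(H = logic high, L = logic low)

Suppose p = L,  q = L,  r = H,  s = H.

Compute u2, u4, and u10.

u2 = H, u4 = H, u10 = H

u1 = NOT r = NOT H = L
u2 = r OR s OR u1 = H OR H OR L = H
u4 = p OR u2 = L OR H = H
u5 = q OR u2 = L OR H = H
u6 = u5 OR s OR u4 = H OR H OR H = H
u9 = u5 AND u6 = H AND H = H
u10 = u4 OR u9 OR p = H OR H OR L = H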